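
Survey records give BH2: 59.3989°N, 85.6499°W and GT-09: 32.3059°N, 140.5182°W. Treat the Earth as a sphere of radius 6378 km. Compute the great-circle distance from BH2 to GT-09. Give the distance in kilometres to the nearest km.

Δφ = -27.0930°,  Δλ = -54.8683°
a = sin²(Δφ/2) + cos φ₁ cos φ₂ sin²(Δλ/2) = 0.146197
c = 2·arcsin(√a) = 0.784693 rad = 44.9596°
d = R·c = 6378 × 0.784693 = 5004.8 km

5005 km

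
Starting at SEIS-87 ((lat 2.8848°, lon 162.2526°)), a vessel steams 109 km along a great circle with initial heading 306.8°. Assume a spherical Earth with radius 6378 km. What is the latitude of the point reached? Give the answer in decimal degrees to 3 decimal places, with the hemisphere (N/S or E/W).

3.471°N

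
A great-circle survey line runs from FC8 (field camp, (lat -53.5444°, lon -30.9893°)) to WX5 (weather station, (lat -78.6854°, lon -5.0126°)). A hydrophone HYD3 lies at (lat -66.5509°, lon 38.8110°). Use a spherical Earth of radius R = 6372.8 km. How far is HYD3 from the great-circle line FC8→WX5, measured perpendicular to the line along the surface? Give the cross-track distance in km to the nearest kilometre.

δ₁₃ = central angle FC8→HYD3 = 0.610193 rad  (haversine)
θ₁₃ = bearing FC8→HYD3 = 139.328°,  θ₁₂ = bearing FC8→WX5 = 168.968°
dₓₜ = R·arcsin(sin δ₁₃ · sin(θ₁₃ − θ₁₂)) = 6372.8·arcsin(0.57303·sin(-29.641°)) = -1831.102 km
|dₓₜ| = 1831.102 km

1831 km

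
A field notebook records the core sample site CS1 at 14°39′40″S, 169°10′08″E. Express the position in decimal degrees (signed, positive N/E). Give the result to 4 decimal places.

lat: 14.6611° S → -14.6611°
lon: 169.1689° E → +169.1689°

-14.6611°, +169.1689°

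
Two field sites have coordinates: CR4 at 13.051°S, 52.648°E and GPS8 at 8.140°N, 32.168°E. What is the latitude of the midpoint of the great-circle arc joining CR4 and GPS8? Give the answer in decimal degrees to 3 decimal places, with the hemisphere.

Bx = cos φ₂ cos Δλ = 0.927356,  By = cos φ₂ sin Δλ = -0.346355
φₘ = atan2(sin φ₁ + sin φ₂, √((cos φ₁ + Bx)² + By²)) = -2.49519°
λₘ = λ₁ + atan2(By, cos φ₁ + Bx) = 42.32497°

2.495°S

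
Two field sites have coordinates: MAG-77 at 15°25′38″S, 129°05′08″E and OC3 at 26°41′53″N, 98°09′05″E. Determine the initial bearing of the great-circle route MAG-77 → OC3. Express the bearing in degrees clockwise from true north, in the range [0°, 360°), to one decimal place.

MAG-77: φ = -15.42722°, λ = +129.08556°
OC3: φ = +26.69806°, λ = +98.15139°
Δλ = -30.9342°
y = sin Δλ · cos φ₂ = -0.459248
x = cos φ₁ sin φ₂ − sin φ₁ cos φ₂ cos Δλ = 0.636950
θ = atan2(y, x) = -35.7920° → 324.2080° (mod 360°)

324.2°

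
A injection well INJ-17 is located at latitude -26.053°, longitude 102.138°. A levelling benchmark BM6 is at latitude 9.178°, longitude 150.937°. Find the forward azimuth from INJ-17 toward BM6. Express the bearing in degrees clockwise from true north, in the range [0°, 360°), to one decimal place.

60.0°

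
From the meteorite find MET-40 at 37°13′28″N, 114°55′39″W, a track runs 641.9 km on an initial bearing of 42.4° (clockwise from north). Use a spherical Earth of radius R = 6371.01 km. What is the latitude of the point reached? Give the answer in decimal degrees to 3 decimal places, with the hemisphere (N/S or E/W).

MET-40: φ = +37.22444°, λ = -114.92750°
δ = d/R = 641.9/6371.01 = 0.100753 rad
φ₂ = arcsin(sin φ₁ cos δ + cos φ₁ sin δ cos θ)
   = arcsin(0.60494·0.99493 + 0.79627·0.10058·0.73846) = 41.37732°
λ₂ = λ₁ + atan2(sin θ sin δ cos φ₁, cos δ − sin φ₁ sin φ₂) = -109.74168°

41.377°N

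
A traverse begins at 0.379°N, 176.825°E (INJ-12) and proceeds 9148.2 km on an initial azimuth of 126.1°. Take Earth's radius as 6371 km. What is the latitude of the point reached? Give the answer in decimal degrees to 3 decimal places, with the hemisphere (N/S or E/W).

δ = d/R = 9148.2/6371 = 1.435913 rad
φ₂ = arcsin(sin φ₁ cos δ + cos φ₁ sin δ cos θ)
   = arcsin(0.00661·0.13447 + 0.99998·0.99092·-0.58920) = -35.65776°
λ₂ = λ₁ + atan2(sin θ sin δ cos φ₁, cos δ − sin φ₁ sin φ₂) = -102.97761°

35.658°S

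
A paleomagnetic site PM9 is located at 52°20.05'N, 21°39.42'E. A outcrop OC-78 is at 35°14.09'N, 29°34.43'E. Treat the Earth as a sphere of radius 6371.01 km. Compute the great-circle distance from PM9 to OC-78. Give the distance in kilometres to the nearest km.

PM9: φ = +52.33417°, λ = +21.65700°
OC-78: φ = +35.23483°, λ = +29.57383°
Δφ = -17.0993°,  Δλ = 7.9168°
a = sin²(Δφ/2) + cos φ₁ cos φ₂ sin²(Δλ/2) = 0.024480
c = 2·arcsin(√a) = 0.314214 rad = 18.0032°
d = R·c = 6371.01 × 0.314214 = 2001.9 km

2002 km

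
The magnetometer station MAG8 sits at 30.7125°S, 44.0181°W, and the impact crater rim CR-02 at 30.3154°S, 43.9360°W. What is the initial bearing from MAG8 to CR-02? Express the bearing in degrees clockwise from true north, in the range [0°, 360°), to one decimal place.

Δλ = 0.0821°
y = sin Δλ · cos φ₂ = 0.001237
x = cos φ₁ sin φ₂ − sin φ₁ cos φ₂ cos Δλ = 0.006930
θ = atan2(y, x) = 10.1202° → 10.1202° (mod 360°)

10.1°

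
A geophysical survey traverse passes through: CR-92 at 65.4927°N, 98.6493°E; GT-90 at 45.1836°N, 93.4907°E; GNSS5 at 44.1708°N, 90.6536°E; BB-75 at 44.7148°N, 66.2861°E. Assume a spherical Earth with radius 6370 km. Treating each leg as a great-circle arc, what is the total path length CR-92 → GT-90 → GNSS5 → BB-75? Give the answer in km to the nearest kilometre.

CR-92→GT-90: c = 0.357857 rad, d = 2279.55 km
GT-90→GNSS5: c = 0.039395 rad, d = 250.95 km
GNSS5→BB-75: c = 0.302651 rad, d = 1927.89 km
Total = 2279.55 + 250.95 + 1927.89 = 4458.39 km

4458 km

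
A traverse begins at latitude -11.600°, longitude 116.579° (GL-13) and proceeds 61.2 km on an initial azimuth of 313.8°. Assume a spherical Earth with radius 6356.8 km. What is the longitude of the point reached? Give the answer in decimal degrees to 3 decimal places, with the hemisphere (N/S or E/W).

116.173°E

δ = d/R = 61.2/6356.8 = 0.009627 rad
φ₂ = arcsin(sin φ₁ cos δ + cos φ₁ sin δ cos θ)
   = arcsin(-0.20108·0.99995 + 0.97958·0.00963·0.69214) = -11.21792°
λ₂ = λ₁ + atan2(sin θ sin δ cos φ₁, cos δ − sin φ₁ sin φ₂) = 116.17311°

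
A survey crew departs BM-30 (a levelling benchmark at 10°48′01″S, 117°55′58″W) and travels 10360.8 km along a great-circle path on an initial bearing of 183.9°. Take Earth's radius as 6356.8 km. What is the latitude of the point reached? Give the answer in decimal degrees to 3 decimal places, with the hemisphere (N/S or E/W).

BM-30: φ = -10.80028°, λ = -117.93278°
δ = d/R = 10360.8/6356.8 = 1.629877 rad
φ₂ = arcsin(sin φ₁ cos δ + cos φ₁ sin δ cos θ)
   = arcsin(-0.18739·-0.05905 + 0.98229·0.99826·-0.99768) = -75.29315°
λ₂ = λ₁ + atan2(sin θ sin δ cos φ₁, cos δ − sin φ₁ sin φ₂) = 77.57936°

75.293°S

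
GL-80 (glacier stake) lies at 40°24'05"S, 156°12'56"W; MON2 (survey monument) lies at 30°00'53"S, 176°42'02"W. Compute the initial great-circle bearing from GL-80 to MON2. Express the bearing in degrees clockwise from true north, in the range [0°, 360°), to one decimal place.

295.5°

GL-80: φ = -40.40139°, λ = -156.21556°
MON2: φ = -30.01472°, λ = -176.70056°
Δλ = -20.4850°
y = sin Δλ · cos φ₂ = -0.303031
x = cos φ₁ sin φ₂ − sin φ₁ cos φ₂ cos Δλ = 0.144801
θ = atan2(y, x) = -64.4596° → 295.5404° (mod 360°)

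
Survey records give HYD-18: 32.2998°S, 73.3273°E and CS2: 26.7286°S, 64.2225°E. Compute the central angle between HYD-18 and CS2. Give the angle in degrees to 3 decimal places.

Δφ = 5.5712°,  Δλ = -9.1048°
a = sin²(Δφ/2) + cos φ₁ cos φ₂ sin²(Δλ/2) = 0.007118
c = 2·arcsin(√a) = 0.168935 rad = 9.6792°

9.679°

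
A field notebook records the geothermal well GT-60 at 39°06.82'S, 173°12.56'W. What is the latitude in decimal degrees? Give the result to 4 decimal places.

39.1137°S

39° + 6.82′/60 = 39 + 0.11367 = 39.1137°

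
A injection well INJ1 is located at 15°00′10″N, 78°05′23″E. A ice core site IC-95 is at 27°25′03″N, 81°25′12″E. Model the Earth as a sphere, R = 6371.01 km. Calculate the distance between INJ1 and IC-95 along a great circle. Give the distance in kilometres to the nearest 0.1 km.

1422.7 km

INJ1: φ = +15.00278°, λ = +78.08972°
IC-95: φ = +27.41750°, λ = +81.42000°
Δφ = 12.4147°,  Δλ = 3.3303°
a = sin²(Δφ/2) + cos φ₁ cos φ₂ sin²(Δλ/2) = 0.012415
c = 2·arcsin(√a) = 0.223313 rad = 12.7949°
d = R·c = 6371.01 × 0.223313 = 1422.7 km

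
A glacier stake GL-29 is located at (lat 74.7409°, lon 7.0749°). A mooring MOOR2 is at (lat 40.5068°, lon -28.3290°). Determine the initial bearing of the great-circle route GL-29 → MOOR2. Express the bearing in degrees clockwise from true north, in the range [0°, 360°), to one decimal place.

Δλ = -35.4039°
y = sin Δλ · cos φ₂ = -0.440486
x = cos φ₁ sin φ₂ − sin φ₁ cos φ₂ cos Δλ = -0.426938
θ = atan2(y, x) = -134.1052° → 225.8948° (mod 360°)

225.9°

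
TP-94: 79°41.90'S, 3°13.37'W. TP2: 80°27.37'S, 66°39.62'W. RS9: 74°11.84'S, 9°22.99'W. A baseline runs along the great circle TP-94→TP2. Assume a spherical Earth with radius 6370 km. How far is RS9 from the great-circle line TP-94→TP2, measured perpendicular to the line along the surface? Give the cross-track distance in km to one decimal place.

600.2 km

TP-94: φ = -79.69833°, λ = -3.22283°
TP2: φ = -80.45617°, λ = -66.66033°
RS9: φ = -74.19733°, λ = -9.38317°
δ₁₃ = central angle TP-94→RS9 = 0.098901 rad  (haversine)
θ₁₃ = bearing TP-94→RS9 = 342.785°,  θ₁₂ = bearing TP-94→TP2 = 235.112°
dₓₜ = R·arcsin(sin δ₁₃ · sin(θ₁₃ − θ₁₂)) = 6370·arcsin(0.09874·sin(107.672°)) = 600.177 km
|dₓₜ| = 600.177 km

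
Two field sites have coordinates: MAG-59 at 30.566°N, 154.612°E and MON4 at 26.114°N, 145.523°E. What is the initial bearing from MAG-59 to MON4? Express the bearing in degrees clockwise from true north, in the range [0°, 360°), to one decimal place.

Δλ = -9.0890°
y = sin Δλ · cos φ₂ = -0.141843
x = cos φ₁ sin φ₂ − sin φ₁ cos φ₂ cos Δλ = -0.071891
θ = atan2(y, x) = -116.8774° → 243.1226° (mod 360°)

243.1°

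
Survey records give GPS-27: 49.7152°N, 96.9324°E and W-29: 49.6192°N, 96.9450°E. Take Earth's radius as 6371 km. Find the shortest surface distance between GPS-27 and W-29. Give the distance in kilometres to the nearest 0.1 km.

10.7 km

Δφ = -0.0960°,  Δλ = 0.0126°
a = sin²(Δφ/2) + cos φ₁ cos φ₂ sin²(Δλ/2) = 0.000001
c = 2·arcsin(√a) = 0.001682 rad = 0.0963°
d = R·c = 6371 × 0.001682 = 10.7 km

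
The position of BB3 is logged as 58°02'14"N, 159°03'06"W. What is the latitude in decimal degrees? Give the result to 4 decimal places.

58.0372°N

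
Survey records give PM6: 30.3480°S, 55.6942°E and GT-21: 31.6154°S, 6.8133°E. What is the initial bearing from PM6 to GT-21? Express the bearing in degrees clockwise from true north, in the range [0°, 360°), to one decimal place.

255.2°

Δλ = -48.8809°
y = sin Δλ · cos φ₂ = -0.641537
x = cos φ₁ sin φ₂ − sin φ₁ cos φ₂ cos Δλ = -0.169430
θ = atan2(y, x) = -104.7940° → 255.2060° (mod 360°)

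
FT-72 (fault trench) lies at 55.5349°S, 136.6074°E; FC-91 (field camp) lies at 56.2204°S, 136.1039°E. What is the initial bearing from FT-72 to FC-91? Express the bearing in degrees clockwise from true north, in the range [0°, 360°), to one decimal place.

202.2°

Δλ = -0.5035°
y = sin Δλ · cos φ₂ = -0.004886
x = cos φ₁ sin φ₂ − sin φ₁ cos φ₂ cos Δλ = -0.011982
θ = atan2(y, x) = -157.8152° → 202.1848° (mod 360°)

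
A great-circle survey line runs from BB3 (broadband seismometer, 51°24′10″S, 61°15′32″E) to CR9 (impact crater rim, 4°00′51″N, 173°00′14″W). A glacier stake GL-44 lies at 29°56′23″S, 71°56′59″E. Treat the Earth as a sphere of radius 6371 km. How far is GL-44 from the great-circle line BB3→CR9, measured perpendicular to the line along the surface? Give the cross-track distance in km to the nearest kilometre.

2542 km

BB3: φ = -51.40278°, λ = +61.25889°
CR9: φ = +4.01417°, λ = -173.00389°
GL-44: φ = -29.93972°, λ = +71.94972°
δ₁₃ = central angle BB3→GL-44 = 0.399462 rad  (haversine)
θ₁₃ = bearing BB3→GL-44 = 24.414°,  θ₁₂ = bearing BB3→CR9 = 116.950°
dₓₜ = R·arcsin(sin δ₁₃ · sin(θ₁₃ − θ₁₂)) = 6371·arcsin(0.38892·sin(-92.536°)) = -2542.338 km
|dₓₜ| = 2542.338 km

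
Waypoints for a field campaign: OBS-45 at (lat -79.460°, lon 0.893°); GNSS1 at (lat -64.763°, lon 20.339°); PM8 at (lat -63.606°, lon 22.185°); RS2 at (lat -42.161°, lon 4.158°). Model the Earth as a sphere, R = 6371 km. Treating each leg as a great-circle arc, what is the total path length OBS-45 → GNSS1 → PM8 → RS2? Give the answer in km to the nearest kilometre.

4551 km

OBS-45→GNSS1: c = 0.273498 rad, d = 1742.45 km
GNSS1→PM8: c = 0.024587 rad, d = 156.64 km
PM8→RS2: c = 0.416296 rad, d = 2652.22 km
Total = 1742.45 + 156.64 + 2652.22 = 4551.32 km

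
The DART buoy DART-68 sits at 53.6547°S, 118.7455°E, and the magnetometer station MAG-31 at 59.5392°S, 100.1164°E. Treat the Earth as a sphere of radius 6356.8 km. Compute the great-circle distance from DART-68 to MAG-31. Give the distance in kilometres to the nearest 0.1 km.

Δφ = -5.8845°,  Δλ = -18.6291°
a = sin²(Δφ/2) + cos φ₁ cos φ₂ sin²(Δλ/2) = 0.010505
c = 2·arcsin(√a) = 0.205352 rad = 11.7658°
d = R·c = 6356.8 × 0.205352 = 1305.4 km

1305.4 km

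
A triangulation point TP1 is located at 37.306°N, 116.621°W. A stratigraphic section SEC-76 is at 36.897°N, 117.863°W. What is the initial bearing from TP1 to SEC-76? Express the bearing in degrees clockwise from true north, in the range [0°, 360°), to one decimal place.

Δλ = -1.2420°
y = sin Δλ · cos φ₂ = -0.017334
x = cos φ₁ sin φ₂ − sin φ₁ cos φ₂ cos Δλ = -0.007024
θ = atan2(y, x) = -112.0598° → 247.9402° (mod 360°)

247.9°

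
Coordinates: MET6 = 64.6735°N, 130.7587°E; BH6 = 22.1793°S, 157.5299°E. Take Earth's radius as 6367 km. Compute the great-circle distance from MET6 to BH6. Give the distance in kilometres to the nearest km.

Δφ = -86.8528°,  Δλ = 26.7712°
a = sin²(Δφ/2) + cos φ₁ cos φ₂ sin²(Δλ/2) = 0.493779
c = 2·arcsin(√a) = 1.558354 rad = 89.2871°
d = R·c = 6367 × 1.558354 = 9922.0 km

9922 km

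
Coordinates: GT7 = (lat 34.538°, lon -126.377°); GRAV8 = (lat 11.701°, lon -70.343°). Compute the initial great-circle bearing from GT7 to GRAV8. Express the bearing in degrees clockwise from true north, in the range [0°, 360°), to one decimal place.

100.0°

Δλ = 56.0340°
y = sin Δλ · cos φ₂ = 0.812134
x = cos φ₁ sin φ₂ − sin φ₁ cos φ₂ cos Δλ = -0.143114
θ = atan2(y, x) = 99.9941° → 99.9941° (mod 360°)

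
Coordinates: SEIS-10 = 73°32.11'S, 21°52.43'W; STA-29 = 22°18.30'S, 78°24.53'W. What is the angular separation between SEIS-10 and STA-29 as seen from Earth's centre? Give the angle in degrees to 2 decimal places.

SEIS-10: φ = -73.53517°, λ = -21.87383°
STA-29: φ = -22.30500°, λ = -78.40883°
Δφ = 51.2302°,  Δλ = -56.5350°
a = sin²(Δφ/2) + cos φ₁ cos φ₂ sin²(Δλ/2) = 0.245716
c = 2·arcsin(√a) = 1.037275 rad = 59.4315°

59.43°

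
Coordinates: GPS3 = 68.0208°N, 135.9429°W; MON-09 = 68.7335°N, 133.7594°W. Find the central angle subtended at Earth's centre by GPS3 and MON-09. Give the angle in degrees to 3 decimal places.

1.075°

Δφ = 0.7127°,  Δλ = 2.1835°
a = sin²(Δφ/2) + cos φ₁ cos φ₂ sin²(Δλ/2) = 0.000088
c = 2·arcsin(√a) = 0.018758 rad = 1.0748°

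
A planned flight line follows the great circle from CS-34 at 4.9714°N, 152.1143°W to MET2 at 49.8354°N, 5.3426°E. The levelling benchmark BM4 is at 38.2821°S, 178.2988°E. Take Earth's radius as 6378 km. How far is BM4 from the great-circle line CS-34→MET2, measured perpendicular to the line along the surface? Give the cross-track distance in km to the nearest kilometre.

δ₁₃ = central angle CS-34→BM4 = 0.893921 rad  (haversine)
θ₁₃ = bearing CS-34→BM4 = 209.814°,  θ₁₂ = bearing CS-34→MET2 = 16.918°
dₓₜ = R·arcsin(sin δ₁₃ · sin(θ₁₃ − θ₁₂)) = 6378·arcsin(0.77953·sin(192.896°)) = -1115.288 km
|dₓₜ| = 1115.288 km

1115 km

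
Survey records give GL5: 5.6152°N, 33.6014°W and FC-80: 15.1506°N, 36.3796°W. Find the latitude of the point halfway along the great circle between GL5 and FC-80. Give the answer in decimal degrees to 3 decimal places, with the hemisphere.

10.386°N

Bx = cos φ₂ cos Δλ = 0.964108,  By = cos φ₂ sin Δλ = -0.046785
φₘ = atan2(sin φ₁ + sin φ₂, √((cos φ₁ + Bx)² + By²)) = 10.38589°
λₘ = λ₁ + atan2(By, cos φ₁ + Bx) = -34.96927°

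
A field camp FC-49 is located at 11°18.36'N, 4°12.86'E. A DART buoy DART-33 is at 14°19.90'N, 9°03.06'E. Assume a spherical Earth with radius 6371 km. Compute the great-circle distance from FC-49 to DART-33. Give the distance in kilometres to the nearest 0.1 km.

FC-49: φ = +11.30600°, λ = +4.21433°
DART-33: φ = +14.33167°, λ = +9.05100°
Δφ = 3.0257°,  Δλ = 4.8367°
a = sin²(Δφ/2) + cos φ₁ cos φ₂ sin²(Δλ/2) = 0.002389
c = 2·arcsin(√a) = 0.097785 rad = 5.6027°
d = R·c = 6371 × 0.097785 = 623.0 km

623.0 km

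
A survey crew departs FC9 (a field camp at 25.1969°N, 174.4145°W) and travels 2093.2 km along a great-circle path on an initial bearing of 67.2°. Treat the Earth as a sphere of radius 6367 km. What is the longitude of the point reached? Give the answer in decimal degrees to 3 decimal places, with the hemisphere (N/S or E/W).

154.080°W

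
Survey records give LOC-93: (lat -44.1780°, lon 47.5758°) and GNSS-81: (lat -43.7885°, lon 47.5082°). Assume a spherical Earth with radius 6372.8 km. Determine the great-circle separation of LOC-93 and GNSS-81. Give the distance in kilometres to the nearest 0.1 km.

43.7 km

Δφ = 0.3895°,  Δλ = -0.0676°
a = sin²(Δφ/2) + cos φ₁ cos φ₂ sin²(Δλ/2) = 0.000012
c = 2·arcsin(√a) = 0.006851 rad = 0.3925°
d = R·c = 6372.8 × 0.006851 = 43.7 km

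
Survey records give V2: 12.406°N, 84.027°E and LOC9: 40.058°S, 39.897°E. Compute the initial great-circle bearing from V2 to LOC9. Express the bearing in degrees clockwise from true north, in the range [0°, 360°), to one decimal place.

Δλ = -44.1300°
y = sin Δλ · cos φ₂ = -0.532935
x = cos φ₁ sin φ₂ − sin φ₁ cos φ₂ cos Δλ = -0.746561
θ = atan2(y, x) = -144.4787° → 215.5213° (mod 360°)

215.5°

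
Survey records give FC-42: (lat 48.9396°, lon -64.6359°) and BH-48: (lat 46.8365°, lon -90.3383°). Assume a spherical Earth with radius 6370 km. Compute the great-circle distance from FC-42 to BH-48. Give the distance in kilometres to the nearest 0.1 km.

1921.1 km

Δφ = -2.1031°,  Δλ = -25.7024°
a = sin²(Δφ/2) + cos φ₁ cos φ₂ sin²(Δλ/2) = 0.022566
c = 2·arcsin(√a) = 0.301581 rad = 17.2793°
d = R·c = 6370 × 0.301581 = 1921.1 km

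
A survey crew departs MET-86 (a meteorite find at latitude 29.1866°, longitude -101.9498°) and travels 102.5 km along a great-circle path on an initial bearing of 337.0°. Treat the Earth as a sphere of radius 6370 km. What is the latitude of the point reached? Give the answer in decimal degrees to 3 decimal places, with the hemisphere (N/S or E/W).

δ = d/R = 102.5/6370 = 0.016091 rad
φ₂ = arcsin(sin φ₁ cos δ + cos φ₁ sin δ cos θ)
   = arcsin(0.48766·0.99987 + 0.87304·0.01609·0.92050) = 30.03462°
λ₂ = λ₁ + atan2(sin θ sin δ cos φ₁, cos δ − sin φ₁ sin φ₂) = -102.36589°

30.035°N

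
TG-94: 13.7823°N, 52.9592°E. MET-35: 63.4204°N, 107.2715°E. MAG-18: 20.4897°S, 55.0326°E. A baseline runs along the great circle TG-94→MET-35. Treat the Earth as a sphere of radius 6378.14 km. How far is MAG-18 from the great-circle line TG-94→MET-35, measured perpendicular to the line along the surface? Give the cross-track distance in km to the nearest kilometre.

1692 km

δ₁₃ = central angle TG-94→MAG-18 = 0.599216 rad  (haversine)
θ₁₃ = bearing TG-94→MAG-18 = 176.555°,  θ₁₂ = bearing TG-94→MET-35 = 24.260°
dₓₜ = R·arcsin(sin δ₁₃ · sin(θ₁₃ − θ₁₂)) = 6378.14·arcsin(0.56400·sin(152.295°)) = 1692.205 km
|dₓₜ| = 1692.205 km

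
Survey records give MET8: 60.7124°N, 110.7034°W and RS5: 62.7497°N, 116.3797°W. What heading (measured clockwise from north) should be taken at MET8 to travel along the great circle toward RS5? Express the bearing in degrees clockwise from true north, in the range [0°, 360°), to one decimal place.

Δλ = -5.6763°
y = sin Δλ · cos φ₂ = -0.045288
x = cos φ₁ sin φ₂ − sin φ₁ cos φ₂ cos Δλ = 0.037508
θ = atan2(y, x) = -50.3678° → 309.6322° (mod 360°)

309.6°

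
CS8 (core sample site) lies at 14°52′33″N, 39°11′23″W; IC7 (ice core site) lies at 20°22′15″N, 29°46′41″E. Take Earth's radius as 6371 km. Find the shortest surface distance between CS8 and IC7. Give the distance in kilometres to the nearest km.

7284 km

CS8: φ = +14.87583°, λ = -39.18972°
IC7: φ = +20.37083°, λ = +29.77806°
Δφ = 5.4950°,  Δλ = 68.9678°
a = sin²(Δφ/2) + cos φ₁ cos φ₂ sin²(Δλ/2) = 0.292732
c = 2·arcsin(√a) = 1.143363 rad = 65.5099°
d = R·c = 6371 × 1.143363 = 7284.4 km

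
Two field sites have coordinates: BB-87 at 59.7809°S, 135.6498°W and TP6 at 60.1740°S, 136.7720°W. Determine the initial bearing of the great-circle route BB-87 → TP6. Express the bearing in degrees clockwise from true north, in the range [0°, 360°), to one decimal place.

234.5°

Δλ = -1.1222°
y = sin Δλ · cos φ₂ = -0.009741
x = cos φ₁ sin φ₂ − sin φ₁ cos φ₂ cos Δλ = -0.006943
θ = atan2(y, x) = -125.4812° → 234.5188° (mod 360°)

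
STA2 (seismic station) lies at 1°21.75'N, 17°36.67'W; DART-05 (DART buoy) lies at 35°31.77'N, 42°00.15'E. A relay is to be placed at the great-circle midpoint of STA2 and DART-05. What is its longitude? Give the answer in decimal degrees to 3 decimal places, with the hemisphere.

8.835°E

STA2: φ = +1.36250°, λ = -17.61117°
DART-05: φ = +35.52950°, λ = +42.00250°
Bx = cos φ₂ cos Δλ = 0.411651,  By = cos φ₂ sin Δλ = 0.702026
φₘ = atan2(sin φ₁ + sin φ₂, √((cos φ₁ + Bx)² + By²)) = 20.99383°
λₘ = λ₁ + atan2(By, cos φ₁ + Bx) = 8.83495°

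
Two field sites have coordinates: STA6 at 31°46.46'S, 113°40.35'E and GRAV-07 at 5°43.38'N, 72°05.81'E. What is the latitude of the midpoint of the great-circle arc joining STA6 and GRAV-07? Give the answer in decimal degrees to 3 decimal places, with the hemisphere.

13.893°S

STA6: φ = -31.77433°, λ = +113.67250°
GRAV-07: φ = +5.72300°, λ = +72.09683°
Bx = cos φ₂ cos Δλ = 0.744351,  By = cos φ₂ sin Δλ = -0.660301
φₘ = atan2(sin φ₁ + sin φ₂, √((cos φ₁ + Bx)² + By²)) = -13.89265°
λₘ = λ₁ + atan2(By, cos φ₁ + Bx) = 91.17723°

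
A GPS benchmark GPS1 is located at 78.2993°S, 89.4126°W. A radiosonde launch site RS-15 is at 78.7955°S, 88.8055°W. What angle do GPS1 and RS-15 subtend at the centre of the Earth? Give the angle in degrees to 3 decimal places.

Δφ = -0.4962°,  Δλ = 0.6071°
a = sin²(Δφ/2) + cos φ₁ cos φ₂ sin²(Δλ/2) = 0.000020
c = 2·arcsin(√a) = 0.008912 rad = 0.5106°

0.511°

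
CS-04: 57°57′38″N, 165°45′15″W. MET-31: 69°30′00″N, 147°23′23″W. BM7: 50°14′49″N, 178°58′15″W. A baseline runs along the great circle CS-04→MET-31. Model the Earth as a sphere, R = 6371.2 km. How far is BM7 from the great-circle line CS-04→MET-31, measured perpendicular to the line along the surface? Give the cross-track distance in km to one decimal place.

CS-04: φ = +57.96056°, λ = -165.75417°
MET-31: φ = +69.50000°, λ = -147.38972°
BM7: φ = +50.24694°, λ = -178.97083°
δ₁₃ = central angle CS-04→BM7 = 0.190205 rad  (haversine)
θ₁₃ = bearing CS-04→BM7 = 230.654°,  θ₁₂ = bearing CS-04→MET-31 = 27.149°
dₓₜ = R·arcsin(sin δ₁₃ · sin(θ₁₃ − θ₁₂)) = 6371.2·arcsin(0.18906·sin(203.505°)) = -480.868 km
|dₓₜ| = 480.868 km

480.9 km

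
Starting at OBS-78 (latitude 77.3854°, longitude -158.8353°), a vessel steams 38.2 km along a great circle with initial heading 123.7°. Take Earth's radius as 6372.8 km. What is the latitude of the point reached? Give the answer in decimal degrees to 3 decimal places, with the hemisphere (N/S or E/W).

δ = d/R = 38.2/6372.8 = 0.005994 rad
φ₂ = arcsin(sin φ₁ cos δ + cos φ₁ sin δ cos θ)
   = arcsin(0.97586·0.99998 + 0.21839·0.00599·-0.55484) = 77.19171°
λ₂ = λ₁ + atan2(sin θ sin δ cos φ₁, cos δ − sin φ₁ sin φ₂) = -157.54633°

77.192°N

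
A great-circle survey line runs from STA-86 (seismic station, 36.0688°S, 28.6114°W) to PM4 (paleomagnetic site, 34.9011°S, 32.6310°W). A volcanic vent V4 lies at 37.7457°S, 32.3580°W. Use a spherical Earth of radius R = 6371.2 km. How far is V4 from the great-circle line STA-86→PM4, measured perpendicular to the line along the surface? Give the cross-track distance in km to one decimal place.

287.2 km

δ₁₃ = central angle STA-86→V4 = 0.059913 rad  (haversine)
θ₁₃ = bearing STA-86→V4 = 239.646°,  θ₁₂ = bearing STA-86→PM4 = 288.460°
dₓₜ = R·arcsin(sin δ₁₃ · sin(θ₁₃ − θ₁₂)) = 6371.2·arcsin(0.05988·sin(-48.813°)) = -287.196 km
|dₓₜ| = 287.196 km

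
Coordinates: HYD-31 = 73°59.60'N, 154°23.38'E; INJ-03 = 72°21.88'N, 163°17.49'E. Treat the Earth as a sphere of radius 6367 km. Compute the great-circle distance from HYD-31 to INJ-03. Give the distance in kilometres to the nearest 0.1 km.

338.2 km

HYD-31: φ = +73.99333°, λ = +154.38967°
INJ-03: φ = +72.36467°, λ = +163.29150°
Δφ = -1.6287°,  Δλ = 8.9018°
a = sin²(Δφ/2) + cos φ₁ cos φ₂ sin²(Δλ/2) = 0.000705
c = 2·arcsin(√a) = 0.053114 rad = 3.0432°
d = R·c = 6367 × 0.053114 = 338.2 km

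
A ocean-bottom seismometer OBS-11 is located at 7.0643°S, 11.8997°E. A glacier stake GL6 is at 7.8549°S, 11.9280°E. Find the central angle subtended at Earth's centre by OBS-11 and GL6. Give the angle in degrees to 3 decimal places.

Δφ = -0.7906°,  Δλ = 0.0283°
a = sin²(Δφ/2) + cos φ₁ cos φ₂ sin²(Δλ/2) = 0.000048
c = 2·arcsin(√a) = 0.013807 rad = 0.7911°

0.791°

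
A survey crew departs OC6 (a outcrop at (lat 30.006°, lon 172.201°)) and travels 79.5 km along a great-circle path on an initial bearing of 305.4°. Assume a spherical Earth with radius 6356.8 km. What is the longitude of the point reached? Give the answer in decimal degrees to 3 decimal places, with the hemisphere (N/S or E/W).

171.524°E

δ = d/R = 79.5/6356.8 = 0.012506 rad
φ₂ = arcsin(sin φ₁ cos δ + cos φ₁ sin δ cos θ)
   = arcsin(0.50009·0.99992 + 0.86597·0.01251·0.57928) = 30.41935°
λ₂ = λ₁ + atan2(sin θ sin δ cos φ₁, cos δ − sin φ₁ sin φ₂) = 171.52368°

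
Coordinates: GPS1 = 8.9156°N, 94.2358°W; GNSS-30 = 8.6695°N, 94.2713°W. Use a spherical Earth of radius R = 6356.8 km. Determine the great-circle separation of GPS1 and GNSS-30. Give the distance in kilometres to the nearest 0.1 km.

Δφ = -0.2461°,  Δλ = -0.0355°
a = sin²(Δφ/2) + cos φ₁ cos φ₂ sin²(Δλ/2) = 0.000005
c = 2·arcsin(√a) = 0.004339 rad = 0.2486°
d = R·c = 6356.8 × 0.004339 = 27.6 km

27.6 km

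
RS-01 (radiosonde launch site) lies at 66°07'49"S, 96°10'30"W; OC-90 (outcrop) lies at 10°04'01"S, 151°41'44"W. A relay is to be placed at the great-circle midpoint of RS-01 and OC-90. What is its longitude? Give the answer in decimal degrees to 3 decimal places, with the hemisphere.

RS-01: φ = -66.13028°, λ = -96.17500°
OC-90: φ = -10.06694°, λ = -151.69556°
Bx = cos φ₂ cos Δλ = 0.557395,  By = cos φ₂ sin Δλ = -0.811638
φₘ = atan2(sin φ₁ + sin φ₂, √((cos φ₁ + Bx)² + By²)) = -40.87280°
λₘ = λ₁ + atan2(By, cos φ₁ + Bx) = -136.32772°

136.328°W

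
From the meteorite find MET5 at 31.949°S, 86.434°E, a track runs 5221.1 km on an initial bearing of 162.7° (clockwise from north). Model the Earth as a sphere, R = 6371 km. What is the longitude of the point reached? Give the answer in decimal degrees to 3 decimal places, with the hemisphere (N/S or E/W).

132.422°E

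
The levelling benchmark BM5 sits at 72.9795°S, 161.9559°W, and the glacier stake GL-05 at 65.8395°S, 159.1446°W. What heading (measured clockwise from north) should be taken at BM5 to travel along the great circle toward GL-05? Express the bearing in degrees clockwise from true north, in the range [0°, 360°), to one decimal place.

Δλ = 2.8113°
y = sin Δλ · cos φ₂ = 0.020075
x = cos φ₁ sin φ₂ − sin φ₁ cos φ₂ cos Δλ = 0.123823
θ = atan2(y, x) = 9.2088° → 9.2088° (mod 360°)

9.2°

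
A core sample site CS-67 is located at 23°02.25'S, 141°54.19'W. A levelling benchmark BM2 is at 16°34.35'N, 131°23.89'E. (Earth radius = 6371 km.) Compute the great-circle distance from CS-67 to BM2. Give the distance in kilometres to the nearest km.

CS-67: φ = -23.03750°, λ = -141.90317°
BM2: φ = +16.57250°, λ = +131.39817°
Δφ = 39.6100°,  Δλ = -86.6987°
a = sin²(Δφ/2) + cos φ₁ cos φ₂ sin²(Δλ/2) = 0.530413
c = 2·arcsin(√a) = 1.631660 rad = 93.4872°
d = R·c = 6371 × 1.631660 = 10395.3 km

10395 km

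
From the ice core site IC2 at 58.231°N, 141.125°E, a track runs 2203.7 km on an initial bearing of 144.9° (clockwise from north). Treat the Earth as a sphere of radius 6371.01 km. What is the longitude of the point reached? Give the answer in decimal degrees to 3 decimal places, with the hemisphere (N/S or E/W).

156.055°E

δ = d/R = 2203.7/6371.01 = 0.345895 rad
φ₂ = arcsin(sin φ₁ cos δ + cos φ₁ sin δ cos θ)
   = arcsin(0.85018·0.94077 + 0.52650·0.33904·-0.81815) = 40.82735°
λ₂ = λ₁ + atan2(sin θ sin δ cos φ₁, cos δ − sin φ₁ sin φ₂) = 156.05486°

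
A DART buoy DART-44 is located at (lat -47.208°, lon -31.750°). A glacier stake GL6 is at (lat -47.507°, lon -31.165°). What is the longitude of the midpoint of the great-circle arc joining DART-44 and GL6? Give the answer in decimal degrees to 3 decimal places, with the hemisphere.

31.458°W

Bx = cos φ₂ cos Δλ = 0.675465,  By = cos φ₂ sin Δλ = 0.006897
φₘ = atan2(sin φ₁ + sin φ₂, √((cos φ₁ + Bx)² + By²)) = -47.35787°
λₘ = λ₁ + atan2(By, cos φ₁ + Bx) = -31.45833°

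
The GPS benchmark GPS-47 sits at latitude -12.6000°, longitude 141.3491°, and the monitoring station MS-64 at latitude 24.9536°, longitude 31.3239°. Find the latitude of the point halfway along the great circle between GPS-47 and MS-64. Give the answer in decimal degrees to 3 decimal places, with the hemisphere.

10.674°N

Bx = cos φ₂ cos Δλ = -0.310467,  By = cos φ₂ sin Δλ = -0.851836
φₘ = atan2(sin φ₁ + sin φ₂, √((cos φ₁ + Bx)² + By²)) = 10.67409°
λₘ = λ₁ + atan2(By, cos φ₁ + Bx) = 89.34587°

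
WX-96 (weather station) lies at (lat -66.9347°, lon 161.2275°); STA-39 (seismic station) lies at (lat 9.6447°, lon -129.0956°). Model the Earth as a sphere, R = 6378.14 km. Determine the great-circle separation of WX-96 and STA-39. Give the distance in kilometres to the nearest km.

10146 km

Δφ = 76.5794°,  Δλ = 69.6769°
a = sin²(Δφ/2) + cos φ₁ cos φ₂ sin²(Δλ/2) = 0.509999
c = 2·arcsin(√a) = 1.590795 rad = 91.1458°
d = R·c = 6378.14 × 1.590795 = 10146.3 km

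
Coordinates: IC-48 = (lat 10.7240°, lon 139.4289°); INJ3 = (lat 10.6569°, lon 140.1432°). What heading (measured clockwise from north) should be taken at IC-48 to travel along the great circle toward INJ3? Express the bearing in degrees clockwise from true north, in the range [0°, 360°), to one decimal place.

95.4°

Δλ = 0.7143°
y = sin Δλ · cos φ₂ = 0.012252
x = cos φ₁ sin φ₂ − sin φ₁ cos φ₂ cos Δλ = -0.001157
θ = atan2(y, x) = 95.3944° → 95.3944° (mod 360°)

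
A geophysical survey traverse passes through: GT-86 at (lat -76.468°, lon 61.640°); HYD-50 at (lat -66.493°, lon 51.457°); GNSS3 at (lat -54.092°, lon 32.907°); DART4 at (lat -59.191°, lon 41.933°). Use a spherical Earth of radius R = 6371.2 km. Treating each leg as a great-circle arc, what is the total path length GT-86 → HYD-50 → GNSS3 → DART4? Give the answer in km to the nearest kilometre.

3654 km

GT-86→HYD-50: c = 0.182388 rad, d = 1162.03 km
HYD-50→GNSS3: c = 0.267195 rad, d = 1702.35 km
GNSS3→DART4: c = 0.123990 rad, d = 789.97 km
Total = 1162.03 + 1702.35 + 789.97 = 3654.35 km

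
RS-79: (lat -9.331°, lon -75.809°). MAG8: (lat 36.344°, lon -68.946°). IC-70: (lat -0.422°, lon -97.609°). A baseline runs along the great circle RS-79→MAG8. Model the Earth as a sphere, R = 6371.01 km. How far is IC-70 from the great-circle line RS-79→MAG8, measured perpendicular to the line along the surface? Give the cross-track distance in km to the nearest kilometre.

δ₁₃ = central angle RS-79→IC-70 = 0.409376 rad  (haversine)
θ₁₃ = bearing RS-79→IC-70 = 291.097°,  θ₁₂ = bearing RS-79→MAG8 = 7.673°
dₓₜ = R·arcsin(sin δ₁₃ · sin(θ₁₃ − θ₁₂)) = 6371.01·arcsin(0.39804·sin(283.424°)) = -2532.802 km
|dₓₜ| = 2532.802 km

2533 km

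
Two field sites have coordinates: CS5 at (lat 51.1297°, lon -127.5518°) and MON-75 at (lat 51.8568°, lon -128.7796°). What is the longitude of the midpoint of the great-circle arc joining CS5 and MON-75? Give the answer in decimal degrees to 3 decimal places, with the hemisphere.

Bx = cos φ₂ cos Δλ = 0.617487,  By = cos φ₂ sin Δλ = -0.013234
φₘ = atan2(sin φ₁ + sin φ₂, √((cos φ₁ + Bx)² + By²)) = 51.49485°
λₘ = λ₁ + atan2(By, cos φ₁ + Bx) = -128.16080°

128.161°W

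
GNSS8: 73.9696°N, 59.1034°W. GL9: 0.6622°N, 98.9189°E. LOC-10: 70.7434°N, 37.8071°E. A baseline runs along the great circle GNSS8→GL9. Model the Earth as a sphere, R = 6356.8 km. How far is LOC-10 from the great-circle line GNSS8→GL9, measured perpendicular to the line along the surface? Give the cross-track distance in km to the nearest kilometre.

1194 km

δ₁₃ = central angle GNSS8→LOC-10 = 0.459253 rad  (haversine)
θ₁₃ = bearing GNSS8→LOC-10 = 47.612°,  θ₁₂ = bearing GNSS8→GL9 = 22.705°
dₓₜ = R·arcsin(sin δ₁₃ · sin(θ₁₃ − θ₁₂)) = 6356.8·arcsin(0.44328·sin(24.907°)) = 1193.741 km
|dₓₜ| = 1193.741 km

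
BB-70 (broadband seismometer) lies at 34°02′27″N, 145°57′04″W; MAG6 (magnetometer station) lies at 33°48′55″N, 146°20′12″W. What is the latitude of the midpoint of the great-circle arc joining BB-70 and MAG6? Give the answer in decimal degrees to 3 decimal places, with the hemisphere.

33.928°N

BB-70: φ = +34.04083°, λ = -145.95111°
MAG6: φ = +33.81528°, λ = -146.33667°
Bx = cos φ₂ cos Δλ = 0.830817,  By = cos φ₂ sin Δλ = -0.005591
φₘ = atan2(sin φ₁ + sin φ₂, √((cos φ₁ + Bx)² + By²)) = 33.92821°
λₘ = λ₁ + atan2(By, cos φ₁ + Bx) = -146.14414°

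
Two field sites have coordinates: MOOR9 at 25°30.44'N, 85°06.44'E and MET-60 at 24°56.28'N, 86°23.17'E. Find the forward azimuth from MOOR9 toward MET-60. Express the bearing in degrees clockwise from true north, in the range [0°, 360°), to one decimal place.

MOOR9: φ = +25.50733°, λ = +85.10733°
MET-60: φ = +24.93800°, λ = +86.38617°
Δλ = 1.2788°
y = sin Δλ · cos φ₂ = 0.020237
x = cos φ₁ sin φ₂ − sin φ₁ cos φ₂ cos Δλ = -0.009839
θ = atan2(y, x) = 115.9290° → 115.9290° (mod 360°)

115.9°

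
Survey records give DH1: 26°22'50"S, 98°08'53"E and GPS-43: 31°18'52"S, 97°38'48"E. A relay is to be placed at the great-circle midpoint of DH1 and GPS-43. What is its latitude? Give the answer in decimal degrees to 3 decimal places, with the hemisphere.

28.848°S

DH1: φ = -26.38056°, λ = +98.14806°
GPS-43: φ = -31.31444°, λ = +97.64667°
Bx = cos φ₂ cos Δλ = 0.854295,  By = cos φ₂ sin Δλ = -0.007476
φₘ = atan2(sin φ₁ + sin φ₂, √((cos φ₁ + Bx)² + By²)) = -28.84773°
λₘ = λ₁ + atan2(By, cos φ₁ + Bx) = 97.90331°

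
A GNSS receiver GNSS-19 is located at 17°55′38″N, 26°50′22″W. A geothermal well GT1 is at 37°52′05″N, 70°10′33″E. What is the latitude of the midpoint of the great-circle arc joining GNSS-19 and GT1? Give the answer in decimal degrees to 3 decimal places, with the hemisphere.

GNSS-19: φ = +17.92722°, λ = -26.83944°
GT1: φ = +37.86806°, λ = +70.17583°
Bx = cos φ₂ cos Δλ = -0.096416,  By = cos φ₂ sin Δλ = 0.783517
φₘ = atan2(sin φ₁ + sin φ₂, √((cos φ₁ + Bx)² + By²)) = 38.47461°
λₘ = λ₁ + atan2(By, cos φ₁ + Bx) = 15.66142°

38.475°N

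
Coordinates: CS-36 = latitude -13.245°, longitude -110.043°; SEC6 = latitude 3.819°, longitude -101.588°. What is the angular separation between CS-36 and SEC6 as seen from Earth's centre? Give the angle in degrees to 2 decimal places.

Δφ = 17.0640°,  Δλ = 8.4550°
a = sin²(Δφ/2) + cos φ₁ cos φ₂ sin²(Δλ/2) = 0.027289
c = 2·arcsin(√a) = 0.331910 rad = 19.0170°

19.02°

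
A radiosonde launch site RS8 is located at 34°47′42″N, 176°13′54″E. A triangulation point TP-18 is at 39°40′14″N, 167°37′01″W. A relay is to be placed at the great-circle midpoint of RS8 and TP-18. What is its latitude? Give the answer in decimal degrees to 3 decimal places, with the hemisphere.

37.508°N

RS8: φ = +34.79500°, λ = +176.23167°
TP-18: φ = +39.67056°, λ = -167.61694°
Bx = cos φ₂ cos Δλ = 0.739347,  By = cos φ₂ sin Δλ = 0.214120
φₘ = atan2(sin φ₁ + sin φ₂, √((cos φ₁ + Bx)² + By²)) = 37.50793°
λₘ = λ₁ + atan2(By, cos φ₁ + Bx) = -175.95565°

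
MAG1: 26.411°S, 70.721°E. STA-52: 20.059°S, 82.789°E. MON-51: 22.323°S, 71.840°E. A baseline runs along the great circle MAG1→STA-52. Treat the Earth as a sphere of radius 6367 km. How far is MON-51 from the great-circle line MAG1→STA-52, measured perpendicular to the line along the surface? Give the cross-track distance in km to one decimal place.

350.3 km

δ₁₃ = central angle MAG1→MON-51 = 0.073532 rad  (haversine)
θ₁₃ = bearing MAG1→MON-51 = 14.235°,  θ₁₂ = bearing MAG1→STA-52 = 62.691°
dₓₜ = R·arcsin(sin δ₁₃ · sin(θ₁₃ − θ₁₂)) = 6367·arcsin(0.07347·sin(-48.456°)) = -350.268 km
|dₓₜ| = 350.268 km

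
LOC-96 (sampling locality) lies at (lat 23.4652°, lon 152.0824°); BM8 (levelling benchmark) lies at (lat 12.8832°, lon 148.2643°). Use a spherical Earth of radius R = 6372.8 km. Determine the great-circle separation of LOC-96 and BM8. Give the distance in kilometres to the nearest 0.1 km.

1244.0 km

Δφ = -10.5820°,  Δλ = -3.8181°
a = sin²(Δφ/2) + cos φ₁ cos φ₂ sin²(Δλ/2) = 0.009496
c = 2·arcsin(√a) = 0.195203 rad = 11.1843°
d = R·c = 6372.8 × 0.195203 = 1244.0 km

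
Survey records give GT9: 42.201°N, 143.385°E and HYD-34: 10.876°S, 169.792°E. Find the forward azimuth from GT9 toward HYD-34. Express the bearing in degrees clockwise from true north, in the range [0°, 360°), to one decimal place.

149.1°

Δλ = 26.4070°
y = sin Δλ · cos φ₂ = 0.436756
x = cos φ₁ sin φ₂ − sin φ₁ cos φ₂ cos Δλ = -0.730612
θ = atan2(y, x) = 149.1292° → 149.1292° (mod 360°)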